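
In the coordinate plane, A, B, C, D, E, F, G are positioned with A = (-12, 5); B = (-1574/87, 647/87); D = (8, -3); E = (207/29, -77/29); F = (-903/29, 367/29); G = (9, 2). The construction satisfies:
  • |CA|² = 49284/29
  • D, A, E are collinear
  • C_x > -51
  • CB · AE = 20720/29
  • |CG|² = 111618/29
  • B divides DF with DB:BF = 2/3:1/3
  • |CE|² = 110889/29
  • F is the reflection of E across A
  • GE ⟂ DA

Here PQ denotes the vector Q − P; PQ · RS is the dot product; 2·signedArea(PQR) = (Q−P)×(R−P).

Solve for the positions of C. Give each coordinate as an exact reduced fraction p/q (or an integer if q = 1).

C = (-1458/29, 589/29)

1. C_x = -1458/29  [line -555/29·x + 222/29·y + -32412/29 = 0 ∩ |CE|² = 110889/29]
2. C_y = 589/29  [line -555/29·x + 222/29·y + -32412/29 = 0 ∩ |CE|² = 110889/29]
   → C = (-1458/29, 589/29)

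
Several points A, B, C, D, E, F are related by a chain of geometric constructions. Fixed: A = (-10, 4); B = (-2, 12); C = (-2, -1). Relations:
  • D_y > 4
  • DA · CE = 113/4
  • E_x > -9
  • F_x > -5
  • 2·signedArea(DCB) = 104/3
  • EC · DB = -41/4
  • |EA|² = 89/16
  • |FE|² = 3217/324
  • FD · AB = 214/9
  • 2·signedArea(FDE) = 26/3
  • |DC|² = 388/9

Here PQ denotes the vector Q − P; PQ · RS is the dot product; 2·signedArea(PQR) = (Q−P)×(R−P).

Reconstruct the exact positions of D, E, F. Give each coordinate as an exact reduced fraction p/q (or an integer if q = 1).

D = (-14/3, 5)
E = (-8, 11/4)
F = (-44/9, 9/4)

1. D_x = -14/3  [2·signedArea(DCB) = 104/3]
2. D_y = 5  [|DC|² = 388/9]
   → D = (-14/3, 5)
3. E_x = -8  [EC · DB = -41/4 ∩ DA · CE = 113/4]
4. E_y = 11/4  [EC · DB = -41/4 ∩ DA · CE = 113/4]
   → E = (-8, 11/4)
5. F_x = -44/9  [2·signedArea(FDE) = 26/3 ∩ FD · AB = 214/9]
6. F_y = 9/4  [2·signedArea(FDE) = 26/3 ∩ FD · AB = 214/9]
   → F = (-44/9, 9/4)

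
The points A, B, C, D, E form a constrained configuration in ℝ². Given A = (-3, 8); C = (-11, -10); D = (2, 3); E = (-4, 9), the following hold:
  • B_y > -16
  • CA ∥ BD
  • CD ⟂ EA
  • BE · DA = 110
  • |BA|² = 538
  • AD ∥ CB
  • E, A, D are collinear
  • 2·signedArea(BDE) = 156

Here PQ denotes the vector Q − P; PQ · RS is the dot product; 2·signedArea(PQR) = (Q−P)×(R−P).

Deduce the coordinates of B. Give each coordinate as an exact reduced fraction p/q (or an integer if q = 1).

1. B_x = -6  [CA ∥ BD ∩ AD ∥ CB]
2. B_y = -15  [CA ∥ BD ∩ AD ∥ CB]
   → B = (-6, -15)

B = (-6, -15)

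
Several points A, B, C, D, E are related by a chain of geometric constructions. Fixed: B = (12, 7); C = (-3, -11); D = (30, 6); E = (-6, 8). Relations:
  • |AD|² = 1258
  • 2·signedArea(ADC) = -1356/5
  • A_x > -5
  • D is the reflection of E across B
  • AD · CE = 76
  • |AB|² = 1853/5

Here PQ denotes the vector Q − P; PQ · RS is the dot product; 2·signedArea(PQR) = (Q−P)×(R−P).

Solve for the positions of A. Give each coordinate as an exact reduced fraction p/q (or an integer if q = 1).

1. A_x = -21/5  [2·signedArea(ADC) = -1356/5 ∩ AD · CE = 76]
2. A_y = -17/5  [2·signedArea(ADC) = -1356/5 ∩ AD · CE = 76]
   → A = (-21/5, -17/5)

A = (-21/5, -17/5)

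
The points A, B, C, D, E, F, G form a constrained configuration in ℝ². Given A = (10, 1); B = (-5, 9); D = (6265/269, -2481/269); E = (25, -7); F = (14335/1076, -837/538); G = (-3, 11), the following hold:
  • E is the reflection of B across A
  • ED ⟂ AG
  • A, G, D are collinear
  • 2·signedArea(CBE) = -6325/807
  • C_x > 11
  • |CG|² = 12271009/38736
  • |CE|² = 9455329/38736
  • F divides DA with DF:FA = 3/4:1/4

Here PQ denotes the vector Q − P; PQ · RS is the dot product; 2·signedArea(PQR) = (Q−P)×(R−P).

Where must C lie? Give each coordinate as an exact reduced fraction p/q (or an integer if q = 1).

1. C_x = 35855/3228  [line 16·x + 30·y + -147005/807 = 0 ∩ |CG|² = 12271009/38736]
2. C_y = 239/1614  [line 16·x + 30·y + -147005/807 = 0 ∩ |CG|² = 12271009/38736]
   → C = (35855/3228, 239/1614)

C = (35855/3228, 239/1614)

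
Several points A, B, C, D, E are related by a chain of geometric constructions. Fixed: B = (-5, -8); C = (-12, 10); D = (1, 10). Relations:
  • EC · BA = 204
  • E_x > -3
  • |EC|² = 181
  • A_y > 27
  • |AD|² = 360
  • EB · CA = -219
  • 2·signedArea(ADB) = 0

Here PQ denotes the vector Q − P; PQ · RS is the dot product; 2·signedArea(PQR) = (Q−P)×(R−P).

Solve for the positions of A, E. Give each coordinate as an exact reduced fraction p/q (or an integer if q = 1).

A = (7, 28)
E = (-2, 1)

1. A_x = 7  [line 18·x + -6·y + 42 = 0 ∩ |AD|² = 360]
2. A_y = 28  [line 18·x + -6·y + 42 = 0 ∩ |AD|² = 360]
   → A = (7, 28)
3. E_x = -2  [EB · CA = -219 ∩ EC · BA = 204]
4. E_y = 1  [EB · CA = -219 ∩ EC · BA = 204]
   → E = (-2, 1)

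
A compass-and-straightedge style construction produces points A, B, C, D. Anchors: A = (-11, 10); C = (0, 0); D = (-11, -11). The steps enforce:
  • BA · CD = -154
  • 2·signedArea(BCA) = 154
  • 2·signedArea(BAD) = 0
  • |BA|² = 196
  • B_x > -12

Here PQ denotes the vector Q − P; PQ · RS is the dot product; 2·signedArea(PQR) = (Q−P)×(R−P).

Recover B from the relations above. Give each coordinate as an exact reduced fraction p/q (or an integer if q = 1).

1. B_x = -11  [2·signedArea(BAD) = 0 ∩ BA · CD = -154]
2. B_y = -4  [2·signedArea(BAD) = 0 ∩ BA · CD = -154]
   → B = (-11, -4)

B = (-11, -4)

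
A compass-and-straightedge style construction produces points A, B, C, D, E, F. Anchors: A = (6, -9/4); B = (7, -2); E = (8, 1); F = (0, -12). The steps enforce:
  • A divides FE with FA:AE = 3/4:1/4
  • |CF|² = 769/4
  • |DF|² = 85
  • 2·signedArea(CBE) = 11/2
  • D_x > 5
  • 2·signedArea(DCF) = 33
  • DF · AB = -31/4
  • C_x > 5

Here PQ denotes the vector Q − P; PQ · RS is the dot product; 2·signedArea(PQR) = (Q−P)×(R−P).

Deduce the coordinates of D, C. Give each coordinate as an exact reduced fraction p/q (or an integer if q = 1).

C = (6, 1/2)
D = (6, -5)

1. C_x = 6  [line -3·x + 1·y + 35/2 = 0 ∩ |CF|² = 769/4]
2. C_y = 1/2  [line -3·x + 1·y + 35/2 = 0 ∩ |CF|² = 769/4]
   → C = (6, 1/2)
3. D_x = 6  [DF · AB = -31/4 ∩ 2·signedArea(DCF) = 33]
4. D_y = -5  [DF · AB = -31/4 ∩ 2·signedArea(DCF) = 33]
   → D = (6, -5)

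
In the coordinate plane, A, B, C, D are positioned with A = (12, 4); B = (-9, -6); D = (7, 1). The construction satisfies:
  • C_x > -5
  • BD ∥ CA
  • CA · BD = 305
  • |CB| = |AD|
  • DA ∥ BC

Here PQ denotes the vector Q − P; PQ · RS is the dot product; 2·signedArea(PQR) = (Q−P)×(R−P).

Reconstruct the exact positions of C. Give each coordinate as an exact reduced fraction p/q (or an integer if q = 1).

1. C_x = -4  [BD ∥ CA ∩ DA ∥ BC]
2. C_y = -3  [BD ∥ CA ∩ DA ∥ BC]
   → C = (-4, -3)

C = (-4, -3)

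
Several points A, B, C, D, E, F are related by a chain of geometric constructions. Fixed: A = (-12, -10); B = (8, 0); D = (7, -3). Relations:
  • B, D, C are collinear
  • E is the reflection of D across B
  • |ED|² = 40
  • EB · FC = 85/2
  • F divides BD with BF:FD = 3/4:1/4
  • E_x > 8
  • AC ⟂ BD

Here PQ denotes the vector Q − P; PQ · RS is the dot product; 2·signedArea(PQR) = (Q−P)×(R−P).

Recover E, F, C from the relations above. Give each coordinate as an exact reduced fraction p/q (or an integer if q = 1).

1. E_x = 9  [E is the reflection of D across B]
2. E_y = 3  [E is the reflection of D across B]
   → E = (9, 3)
3. F_x = 29/4  [F divides BD with BF:FD = 3/4:1/4]
4. F_y = -9/4  [F divides BD with BF:FD = 3/4:1/4]
   → F = (29/4, -9/4)
5. C_x = 3  [B, D, C are collinear ∩ AC ⟂ BD]
6. C_y = -15  [B, D, C are collinear ∩ AC ⟂ BD]
   → C = (3, -15)

C = (3, -15)
E = (9, 3)
F = (29/4, -9/4)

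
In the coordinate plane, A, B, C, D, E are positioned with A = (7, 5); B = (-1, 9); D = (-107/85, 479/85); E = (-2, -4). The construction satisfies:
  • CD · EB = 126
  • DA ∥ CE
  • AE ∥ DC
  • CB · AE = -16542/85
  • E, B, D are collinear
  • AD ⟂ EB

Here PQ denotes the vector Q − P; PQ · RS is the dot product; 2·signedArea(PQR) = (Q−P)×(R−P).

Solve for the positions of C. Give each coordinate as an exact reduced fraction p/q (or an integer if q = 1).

1. C_x = -872/85  [DA ∥ CE ∩ AE ∥ DC]
2. C_y = -286/85  [DA ∥ CE ∩ AE ∥ DC]
   → C = (-872/85, -286/85)

C = (-872/85, -286/85)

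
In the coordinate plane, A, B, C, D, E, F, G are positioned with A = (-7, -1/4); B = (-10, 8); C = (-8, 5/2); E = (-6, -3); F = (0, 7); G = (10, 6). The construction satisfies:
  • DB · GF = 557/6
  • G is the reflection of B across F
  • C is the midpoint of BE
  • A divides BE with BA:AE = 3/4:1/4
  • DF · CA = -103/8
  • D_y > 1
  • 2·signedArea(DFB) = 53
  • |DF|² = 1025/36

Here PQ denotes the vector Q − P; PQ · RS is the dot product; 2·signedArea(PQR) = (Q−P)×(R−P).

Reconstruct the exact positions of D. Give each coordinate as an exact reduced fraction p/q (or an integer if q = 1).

D = (-4/3, 11/6)

1. D_x = -4/3  [DF · CA = -103/8 ∩ 2·signedArea(DFB) = 53]
2. D_y = 11/6  [DF · CA = -103/8 ∩ 2·signedArea(DFB) = 53]
   → D = (-4/3, 11/6)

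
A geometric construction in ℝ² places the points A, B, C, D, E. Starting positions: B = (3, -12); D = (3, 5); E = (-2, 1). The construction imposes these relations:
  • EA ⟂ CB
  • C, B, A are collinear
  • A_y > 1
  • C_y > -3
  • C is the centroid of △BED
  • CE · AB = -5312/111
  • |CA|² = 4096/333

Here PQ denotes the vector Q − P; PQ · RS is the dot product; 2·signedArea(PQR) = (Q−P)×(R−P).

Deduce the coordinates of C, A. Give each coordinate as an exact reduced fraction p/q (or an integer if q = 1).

A = (28/37, 54/37)
C = (4/3, -2)

1. C_x = 4/3  [C is the centroid of △BED]
2. C_y = -2  [C is the centroid of △BED]
   → C = (4/3, -2)
3. A_x = 28/37  [C, B, A are collinear ∩ EA ⟂ CB]
4. A_y = 54/37  [C, B, A are collinear ∩ EA ⟂ CB]
   → A = (28/37, 54/37)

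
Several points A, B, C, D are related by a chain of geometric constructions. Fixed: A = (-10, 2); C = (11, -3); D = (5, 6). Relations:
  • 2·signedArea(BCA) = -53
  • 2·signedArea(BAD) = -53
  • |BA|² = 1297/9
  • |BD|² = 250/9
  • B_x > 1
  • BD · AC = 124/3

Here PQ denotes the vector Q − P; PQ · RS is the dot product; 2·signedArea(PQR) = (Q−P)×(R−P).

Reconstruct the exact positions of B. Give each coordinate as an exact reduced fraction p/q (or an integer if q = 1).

1. B_x = 2  [BD · AC = 124/3 ∩ 2·signedArea(BAD) = -53]
2. B_y = 5/3  [BD · AC = 124/3 ∩ 2·signedArea(BAD) = -53]
   → B = (2, 5/3)

B = (2, 5/3)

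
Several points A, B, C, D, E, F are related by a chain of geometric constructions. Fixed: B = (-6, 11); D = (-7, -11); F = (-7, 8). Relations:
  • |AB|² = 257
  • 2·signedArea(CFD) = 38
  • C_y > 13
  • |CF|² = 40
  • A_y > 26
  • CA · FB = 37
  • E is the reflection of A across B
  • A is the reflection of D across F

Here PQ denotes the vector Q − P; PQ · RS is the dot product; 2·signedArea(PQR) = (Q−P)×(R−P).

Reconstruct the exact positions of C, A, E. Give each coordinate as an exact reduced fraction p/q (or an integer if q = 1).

A = (-7, 27)
C = (-5, 14)
E = (-5, -5)

1. C_x = -5  [2·signedArea(CFD) = 38]
2. C_y = 14  [|CF|² = 40]
   → C = (-5, 14)
3. A_x = -7  [A is the reflection of D across F]
4. A_y = 27  [A is the reflection of D across F]
   → A = (-7, 27)
5. E_x = -5  [E is the reflection of A across B]
6. E_y = -5  [E is the reflection of A across B]
   → E = (-5, -5)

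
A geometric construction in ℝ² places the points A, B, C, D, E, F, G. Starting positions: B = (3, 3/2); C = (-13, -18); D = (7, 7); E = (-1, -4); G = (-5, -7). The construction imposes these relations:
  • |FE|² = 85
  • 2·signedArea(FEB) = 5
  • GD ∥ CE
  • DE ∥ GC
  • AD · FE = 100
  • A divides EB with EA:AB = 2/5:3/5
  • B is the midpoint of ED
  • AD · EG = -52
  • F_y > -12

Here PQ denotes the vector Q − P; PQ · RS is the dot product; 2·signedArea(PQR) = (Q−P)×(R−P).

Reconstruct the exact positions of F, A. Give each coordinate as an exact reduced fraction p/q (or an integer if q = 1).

A = (3/5, -9/5)
F = (-7, -11)

1. A_x = 3/5  [A divides EB with EA:AB = 2/5:3/5]
2. A_y = -9/5  [A divides EB with EA:AB = 2/5:3/5]
   → A = (3/5, -9/5)
3. F_x = -7  [2·signedArea(FEB) = 5 ∩ AD · FE = 100]
4. F_y = -11  [2·signedArea(FEB) = 5 ∩ AD · FE = 100]
   → F = (-7, -11)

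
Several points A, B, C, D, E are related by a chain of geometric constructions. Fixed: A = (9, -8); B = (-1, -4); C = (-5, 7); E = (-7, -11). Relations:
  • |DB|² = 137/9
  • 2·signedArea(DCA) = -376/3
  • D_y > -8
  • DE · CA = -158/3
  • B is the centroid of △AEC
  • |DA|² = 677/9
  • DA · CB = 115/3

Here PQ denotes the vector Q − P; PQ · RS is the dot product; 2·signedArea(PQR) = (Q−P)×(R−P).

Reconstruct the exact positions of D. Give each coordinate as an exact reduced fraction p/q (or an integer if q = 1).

D = (1/3, -23/3)

1. D_x = 1/3  [DE · CA = -158/3 ∩ 2·signedArea(DCA) = -376/3]
2. D_y = -23/3  [DE · CA = -158/3 ∩ 2·signedArea(DCA) = -376/3]
   → D = (1/3, -23/3)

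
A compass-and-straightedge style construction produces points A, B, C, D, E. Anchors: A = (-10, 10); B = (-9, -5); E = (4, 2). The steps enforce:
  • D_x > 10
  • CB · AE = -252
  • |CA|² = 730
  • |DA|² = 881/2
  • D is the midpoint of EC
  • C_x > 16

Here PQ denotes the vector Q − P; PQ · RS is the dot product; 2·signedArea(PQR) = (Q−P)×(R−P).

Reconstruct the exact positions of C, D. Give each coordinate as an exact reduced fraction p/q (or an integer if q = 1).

1. C_x = 17  [line -14·x + 8·y + 166 = 0 ∩ |CA|² = 730]
2. C_y = 9  [line -14·x + 8·y + 166 = 0 ∩ |CA|² = 730]
   → C = (17, 9)
3. D_x = 21/2  [D is the midpoint of EC]
4. D_y = 11/2  [D is the midpoint of EC]
   → D = (21/2, 11/2)

C = (17, 9)
D = (21/2, 11/2)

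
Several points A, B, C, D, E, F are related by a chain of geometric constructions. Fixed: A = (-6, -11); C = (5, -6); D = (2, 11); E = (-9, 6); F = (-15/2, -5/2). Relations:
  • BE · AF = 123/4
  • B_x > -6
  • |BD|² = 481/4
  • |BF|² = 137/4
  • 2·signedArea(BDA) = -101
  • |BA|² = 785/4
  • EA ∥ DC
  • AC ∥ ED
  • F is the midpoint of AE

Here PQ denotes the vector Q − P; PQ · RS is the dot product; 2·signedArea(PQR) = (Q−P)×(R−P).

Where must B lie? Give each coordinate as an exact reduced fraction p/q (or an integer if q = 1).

1. B_x = -11/2  [2·signedArea(BDA) = -101 ∩ BE · AF = 123/4]
2. B_y = 3  [2·signedArea(BDA) = -101 ∩ BE · AF = 123/4]
   → B = (-11/2, 3)

B = (-11/2, 3)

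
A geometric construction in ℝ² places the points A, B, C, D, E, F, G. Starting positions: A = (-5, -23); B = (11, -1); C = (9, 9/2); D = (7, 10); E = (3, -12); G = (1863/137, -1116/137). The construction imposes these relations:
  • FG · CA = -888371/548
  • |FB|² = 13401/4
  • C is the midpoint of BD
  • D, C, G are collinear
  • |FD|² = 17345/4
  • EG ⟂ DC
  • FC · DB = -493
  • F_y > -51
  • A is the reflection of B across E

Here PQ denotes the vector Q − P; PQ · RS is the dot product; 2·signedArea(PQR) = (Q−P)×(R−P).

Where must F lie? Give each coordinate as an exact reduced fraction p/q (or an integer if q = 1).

F = (-19, -101/2)

1. F_x = -19  [FC · DB = -493 ∩ FG · CA = -888371/548]
2. F_y = -101/2  [FC · DB = -493 ∩ FG · CA = -888371/548]
   → F = (-19, -101/2)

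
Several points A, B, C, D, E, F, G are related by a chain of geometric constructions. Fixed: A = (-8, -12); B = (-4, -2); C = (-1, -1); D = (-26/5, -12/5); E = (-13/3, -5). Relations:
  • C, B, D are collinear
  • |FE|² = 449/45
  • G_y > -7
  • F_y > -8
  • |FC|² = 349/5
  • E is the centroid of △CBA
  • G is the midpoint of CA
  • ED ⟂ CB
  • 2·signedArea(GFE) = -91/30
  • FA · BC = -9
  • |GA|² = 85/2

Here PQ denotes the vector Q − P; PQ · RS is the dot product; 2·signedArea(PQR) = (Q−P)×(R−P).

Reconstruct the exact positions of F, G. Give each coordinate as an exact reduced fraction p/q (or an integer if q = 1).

F = (-33/5, -36/5)
G = (-9/2, -13/2)

1. G_x = -9/2  [G is the midpoint of CA]
2. G_y = -13/2  [G is the midpoint of CA]
   → G = (-9/2, -13/2)
3. F_x = -33/5  [FA · BC = -9 ∩ 2·signedArea(GFE) = -91/30]
4. F_y = -36/5  [FA · BC = -9 ∩ 2·signedArea(GFE) = -91/30]
   → F = (-33/5, -36/5)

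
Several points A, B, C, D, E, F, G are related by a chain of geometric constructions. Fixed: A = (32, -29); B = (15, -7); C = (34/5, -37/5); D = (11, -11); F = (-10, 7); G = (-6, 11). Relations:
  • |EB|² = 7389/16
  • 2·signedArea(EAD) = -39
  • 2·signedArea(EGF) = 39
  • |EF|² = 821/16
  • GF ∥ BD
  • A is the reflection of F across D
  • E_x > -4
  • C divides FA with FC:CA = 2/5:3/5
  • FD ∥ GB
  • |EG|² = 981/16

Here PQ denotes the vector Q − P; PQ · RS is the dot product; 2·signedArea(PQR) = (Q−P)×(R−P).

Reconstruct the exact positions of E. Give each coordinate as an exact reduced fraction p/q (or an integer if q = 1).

1. E_x = -15/4  [2·signedArea(EAD) = -39 ∩ 2·signedArea(EGF) = 39]
2. E_y = 7/2  [2·signedArea(EAD) = -39 ∩ 2·signedArea(EGF) = 39]
   → E = (-15/4, 7/2)

E = (-15/4, 7/2)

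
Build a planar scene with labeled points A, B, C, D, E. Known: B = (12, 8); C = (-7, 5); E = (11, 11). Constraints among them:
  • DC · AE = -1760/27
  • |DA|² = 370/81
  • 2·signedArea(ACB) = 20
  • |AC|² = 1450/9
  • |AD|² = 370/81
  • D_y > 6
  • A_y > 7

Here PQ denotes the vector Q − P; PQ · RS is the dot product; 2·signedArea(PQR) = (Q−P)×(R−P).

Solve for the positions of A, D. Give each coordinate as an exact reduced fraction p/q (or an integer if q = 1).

1. A_x = 16/3  [line -3·x + 19·y + -136 = 0 ∩ |AC|² = 1450/9]
2. A_y = 8  [line -3·x + 19·y + -136 = 0 ∩ |AC|² = 1450/9]
   → A = (16/3, 8)
3. D_x = 31/9  [line -17/3·x + -3·y + 1094/27 = 0 ∩ |DA|² = 370/81]
4. D_y = 7  [line -17/3·x + -3·y + 1094/27 = 0 ∩ |DA|² = 370/81]
   → D = (31/9, 7)

A = (16/3, 8)
D = (31/9, 7)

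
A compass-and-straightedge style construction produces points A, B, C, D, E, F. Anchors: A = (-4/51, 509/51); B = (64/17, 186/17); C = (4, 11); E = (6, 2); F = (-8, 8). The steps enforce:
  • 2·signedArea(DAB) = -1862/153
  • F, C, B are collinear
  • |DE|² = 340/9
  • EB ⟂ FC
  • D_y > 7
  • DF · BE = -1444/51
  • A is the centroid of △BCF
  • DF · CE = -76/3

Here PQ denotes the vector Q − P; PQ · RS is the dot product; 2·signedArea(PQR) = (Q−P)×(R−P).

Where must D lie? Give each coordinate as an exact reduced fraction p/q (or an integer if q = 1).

D = (14/3, 8)

1. D_x = 14/3  [DF · CE = -76/3 ∩ DF · BE = -1444/51]
2. D_y = 8  [DF · CE = -76/3 ∩ DF · BE = -1444/51]
   → D = (14/3, 8)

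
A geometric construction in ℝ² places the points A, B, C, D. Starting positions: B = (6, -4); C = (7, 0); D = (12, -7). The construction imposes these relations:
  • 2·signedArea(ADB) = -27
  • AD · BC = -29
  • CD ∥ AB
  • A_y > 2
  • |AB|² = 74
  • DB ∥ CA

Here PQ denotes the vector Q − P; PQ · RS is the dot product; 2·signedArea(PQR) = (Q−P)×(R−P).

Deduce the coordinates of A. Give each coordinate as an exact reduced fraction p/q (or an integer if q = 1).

1. A_x = 1  [CD ∥ AB ∩ DB ∥ CA]
2. A_y = 3  [CD ∥ AB ∩ DB ∥ CA]
   → A = (1, 3)

A = (1, 3)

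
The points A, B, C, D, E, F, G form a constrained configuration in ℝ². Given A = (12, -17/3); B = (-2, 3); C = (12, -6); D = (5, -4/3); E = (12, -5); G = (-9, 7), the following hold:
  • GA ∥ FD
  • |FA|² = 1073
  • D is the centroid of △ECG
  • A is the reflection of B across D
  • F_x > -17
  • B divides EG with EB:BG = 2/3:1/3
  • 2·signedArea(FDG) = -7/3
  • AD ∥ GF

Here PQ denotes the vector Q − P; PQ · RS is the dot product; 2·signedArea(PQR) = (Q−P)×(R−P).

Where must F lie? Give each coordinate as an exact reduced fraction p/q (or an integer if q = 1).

1. F_x = -16  [GA ∥ FD ∩ AD ∥ GF]
2. F_y = 34/3  [GA ∥ FD ∩ AD ∥ GF]
   → F = (-16, 34/3)

F = (-16, 34/3)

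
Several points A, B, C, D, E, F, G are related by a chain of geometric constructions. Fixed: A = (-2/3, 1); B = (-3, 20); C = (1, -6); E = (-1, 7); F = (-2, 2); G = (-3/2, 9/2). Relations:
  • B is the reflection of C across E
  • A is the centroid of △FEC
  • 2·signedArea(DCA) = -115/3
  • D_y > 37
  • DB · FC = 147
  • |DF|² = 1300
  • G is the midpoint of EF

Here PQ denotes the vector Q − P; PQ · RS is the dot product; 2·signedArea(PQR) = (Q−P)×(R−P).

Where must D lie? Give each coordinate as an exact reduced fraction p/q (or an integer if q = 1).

1. D_x = -4  [DB · FC = 147 ∩ 2·signedArea(DCA) = -115/3]
2. D_y = 38  [DB · FC = 147 ∩ 2·signedArea(DCA) = -115/3]
   → D = (-4, 38)

D = (-4, 38)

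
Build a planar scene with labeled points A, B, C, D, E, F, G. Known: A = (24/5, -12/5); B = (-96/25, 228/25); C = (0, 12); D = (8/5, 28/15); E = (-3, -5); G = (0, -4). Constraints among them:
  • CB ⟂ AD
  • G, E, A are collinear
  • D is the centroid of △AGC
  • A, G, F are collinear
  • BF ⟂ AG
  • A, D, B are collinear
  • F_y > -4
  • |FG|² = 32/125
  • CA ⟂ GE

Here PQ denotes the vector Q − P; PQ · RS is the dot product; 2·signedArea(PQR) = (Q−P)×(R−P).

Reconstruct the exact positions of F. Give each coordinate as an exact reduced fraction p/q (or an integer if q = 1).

F = (12/25, -96/25)

1. F_x = 12/25  [A, G, F are collinear ∩ BF ⟂ AG]
2. F_y = -96/25  [A, G, F are collinear ∩ BF ⟂ AG]
   → F = (12/25, -96/25)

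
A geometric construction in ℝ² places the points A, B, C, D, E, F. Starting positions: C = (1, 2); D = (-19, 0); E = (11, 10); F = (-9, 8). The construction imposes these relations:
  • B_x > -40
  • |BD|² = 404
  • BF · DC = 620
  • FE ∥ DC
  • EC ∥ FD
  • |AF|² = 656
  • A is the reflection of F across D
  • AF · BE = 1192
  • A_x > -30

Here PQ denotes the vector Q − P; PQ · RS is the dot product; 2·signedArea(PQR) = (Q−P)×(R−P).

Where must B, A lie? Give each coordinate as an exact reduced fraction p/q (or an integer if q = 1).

A = (-29, -8)
B = (-39, -2)

1. B_x = -39  [line -20·x + -2·y + -784 = 0 ∩ |BD|² = 404]
2. B_y = -2  [line -20·x + -2·y + -784 = 0 ∩ |BD|² = 404]
   → B = (-39, -2)
3. A_x = -29  [A is the reflection of F across D]
4. A_y = -8  [A is the reflection of F across D]
   → A = (-29, -8)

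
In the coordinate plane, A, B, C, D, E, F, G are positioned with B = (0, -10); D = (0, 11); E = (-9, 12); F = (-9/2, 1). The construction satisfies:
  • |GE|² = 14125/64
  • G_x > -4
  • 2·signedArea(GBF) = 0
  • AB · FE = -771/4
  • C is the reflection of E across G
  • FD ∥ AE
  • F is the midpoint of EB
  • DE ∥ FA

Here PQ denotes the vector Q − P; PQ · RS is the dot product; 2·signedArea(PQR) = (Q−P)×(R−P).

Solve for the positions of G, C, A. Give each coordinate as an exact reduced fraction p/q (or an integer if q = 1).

1. G_x = -27/8  [line -11·x + -9/2·y + -45 = 0 ∩ |GE|² = 14125/64]
2. G_y = -7/4  [line -11·x + -9/2·y + -45 = 0 ∩ |GE|² = 14125/64]
   → G = (-27/8, -7/4)
3. C_x = 9/4  [C is the reflection of E across G]
4. C_y = -31/2  [C is the reflection of E across G]
   → C = (9/4, -31/2)
5. A_x = -27/2  [FD ∥ AE ∩ DE ∥ FA]
6. A_y = 2  [FD ∥ AE ∩ DE ∥ FA]
   → A = (-27/2, 2)

A = (-27/2, 2)
C = (9/4, -31/2)
G = (-27/8, -7/4)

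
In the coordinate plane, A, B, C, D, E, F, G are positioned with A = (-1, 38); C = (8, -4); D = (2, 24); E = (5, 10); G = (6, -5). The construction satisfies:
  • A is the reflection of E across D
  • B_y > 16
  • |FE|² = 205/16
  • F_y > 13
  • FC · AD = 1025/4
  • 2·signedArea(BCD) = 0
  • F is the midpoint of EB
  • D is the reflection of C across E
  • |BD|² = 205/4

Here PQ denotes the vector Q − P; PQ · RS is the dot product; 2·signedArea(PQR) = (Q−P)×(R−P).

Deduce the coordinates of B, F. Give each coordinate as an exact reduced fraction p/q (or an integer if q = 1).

1. F_x = 17/4  [line -3·x + 14·y + -705/4 = 0 ∩ |FE|² = 205/16]
2. F_y = 27/2  [line -3·x + 14·y + -705/4 = 0 ∩ |FE|² = 205/16]
   → F = (17/4, 27/2)
3. B_x = 7/2  [2·signedArea(BCD) = 0 ∩ F is the midpoint of EB]
4. B_y = 17  [2·signedArea(BCD) = 0 ∩ F is the midpoint of EB]
   → B = (7/2, 17)

B = (7/2, 17)
F = (17/4, 27/2)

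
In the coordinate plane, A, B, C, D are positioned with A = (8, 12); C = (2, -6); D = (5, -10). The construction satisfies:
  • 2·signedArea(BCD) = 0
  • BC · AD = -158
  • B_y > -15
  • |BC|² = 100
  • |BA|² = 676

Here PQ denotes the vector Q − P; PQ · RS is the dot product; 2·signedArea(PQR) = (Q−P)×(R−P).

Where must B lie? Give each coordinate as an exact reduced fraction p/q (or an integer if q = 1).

1. B_x = 8  [2·signedArea(BCD) = 0 ∩ BC · AD = -158]
2. B_y = -14  [2·signedArea(BCD) = 0 ∩ BC · AD = -158]
   → B = (8, -14)

B = (8, -14)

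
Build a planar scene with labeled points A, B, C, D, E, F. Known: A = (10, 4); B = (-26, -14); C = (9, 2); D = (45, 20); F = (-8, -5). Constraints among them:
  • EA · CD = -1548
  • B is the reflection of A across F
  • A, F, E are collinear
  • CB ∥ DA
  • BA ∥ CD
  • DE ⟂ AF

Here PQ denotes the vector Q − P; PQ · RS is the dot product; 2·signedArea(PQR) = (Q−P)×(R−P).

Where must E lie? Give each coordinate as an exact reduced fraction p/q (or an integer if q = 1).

1. E_x = 222/5  [A, F, E are collinear ∩ DE ⟂ AF]
2. E_y = 106/5  [A, F, E are collinear ∩ DE ⟂ AF]
   → E = (222/5, 106/5)

E = (222/5, 106/5)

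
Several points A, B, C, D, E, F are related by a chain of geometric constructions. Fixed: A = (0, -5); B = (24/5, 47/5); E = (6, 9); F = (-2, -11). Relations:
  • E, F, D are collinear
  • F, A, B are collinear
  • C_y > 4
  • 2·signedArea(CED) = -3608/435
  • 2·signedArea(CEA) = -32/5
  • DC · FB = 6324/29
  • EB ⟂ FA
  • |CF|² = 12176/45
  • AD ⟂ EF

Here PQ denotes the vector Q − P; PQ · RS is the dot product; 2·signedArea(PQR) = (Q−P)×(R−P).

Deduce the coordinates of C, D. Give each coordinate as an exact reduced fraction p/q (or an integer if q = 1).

1. C_x = 18/5  [line 14·x + -6·y + -118/5 = 0 ∩ |CF|² = 12176/45]
2. C_y = 67/15  [line 14·x + -6·y + -118/5 = 0 ∩ |CF|² = 12176/45]
   → C = (18/5, 67/15)
3. D_x = 10/29  [2·signedArea(CED) = -3608/435 ∩ E, F, D are collinear]
4. D_y = -149/29  [2·signedArea(CED) = -3608/435 ∩ E, F, D are collinear]
   → D = (10/29, -149/29)

C = (18/5, 67/15)
D = (10/29, -149/29)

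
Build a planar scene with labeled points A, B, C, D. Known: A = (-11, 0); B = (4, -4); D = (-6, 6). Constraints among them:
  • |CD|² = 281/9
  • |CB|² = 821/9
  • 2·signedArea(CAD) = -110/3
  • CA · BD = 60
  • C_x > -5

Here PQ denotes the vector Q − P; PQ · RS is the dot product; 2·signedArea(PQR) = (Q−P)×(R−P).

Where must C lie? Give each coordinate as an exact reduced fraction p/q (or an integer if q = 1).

C = (-13/3, 2/3)

1. C_x = -13/3  [CA · BD = 60 ∩ 2·signedArea(CAD) = -110/3]
2. C_y = 2/3  [CA · BD = 60 ∩ 2·signedArea(CAD) = -110/3]
   → C = (-13/3, 2/3)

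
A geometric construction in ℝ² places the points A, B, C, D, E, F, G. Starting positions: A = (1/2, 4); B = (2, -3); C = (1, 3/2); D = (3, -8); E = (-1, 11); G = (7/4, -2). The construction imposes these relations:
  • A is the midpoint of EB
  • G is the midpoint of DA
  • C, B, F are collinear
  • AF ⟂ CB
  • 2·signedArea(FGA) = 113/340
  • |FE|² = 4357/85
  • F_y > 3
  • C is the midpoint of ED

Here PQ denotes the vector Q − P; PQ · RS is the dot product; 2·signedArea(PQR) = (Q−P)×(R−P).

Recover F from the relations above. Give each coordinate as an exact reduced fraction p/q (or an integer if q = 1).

1. F_x = 38/85  [C, B, F are collinear ∩ AF ⟂ CB]
2. F_y = 339/85  [C, B, F are collinear ∩ AF ⟂ CB]
   → F = (38/85, 339/85)

F = (38/85, 339/85)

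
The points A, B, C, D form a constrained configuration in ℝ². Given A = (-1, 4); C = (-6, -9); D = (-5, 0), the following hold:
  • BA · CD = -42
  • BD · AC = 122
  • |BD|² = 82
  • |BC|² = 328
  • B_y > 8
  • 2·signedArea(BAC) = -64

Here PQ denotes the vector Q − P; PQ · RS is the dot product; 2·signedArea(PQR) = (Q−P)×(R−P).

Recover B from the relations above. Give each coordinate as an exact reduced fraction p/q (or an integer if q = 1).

1. B_x = -4  [BA · CD = -42 ∩ 2·signedArea(BAC) = -64]
2. B_y = 9  [BA · CD = -42 ∩ 2·signedArea(BAC) = -64]
   → B = (-4, 9)

B = (-4, 9)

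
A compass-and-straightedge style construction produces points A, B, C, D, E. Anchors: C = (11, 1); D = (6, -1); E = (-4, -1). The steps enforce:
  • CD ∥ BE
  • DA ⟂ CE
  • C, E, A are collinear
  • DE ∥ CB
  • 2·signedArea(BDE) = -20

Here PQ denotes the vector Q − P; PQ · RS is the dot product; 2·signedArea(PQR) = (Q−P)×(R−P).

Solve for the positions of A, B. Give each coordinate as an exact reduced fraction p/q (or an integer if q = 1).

1. A_x = 1334/229  [C, E, A are collinear ∩ DA ⟂ CE]
2. A_y = 71/229  [C, E, A are collinear ∩ DA ⟂ CE]
   → A = (1334/229, 71/229)
3. B_x = 1  [CD ∥ BE ∩ DE ∥ CB]
4. B_y = 1  [CD ∥ BE ∩ DE ∥ CB]
   → B = (1, 1)

A = (1334/229, 71/229)
B = (1, 1)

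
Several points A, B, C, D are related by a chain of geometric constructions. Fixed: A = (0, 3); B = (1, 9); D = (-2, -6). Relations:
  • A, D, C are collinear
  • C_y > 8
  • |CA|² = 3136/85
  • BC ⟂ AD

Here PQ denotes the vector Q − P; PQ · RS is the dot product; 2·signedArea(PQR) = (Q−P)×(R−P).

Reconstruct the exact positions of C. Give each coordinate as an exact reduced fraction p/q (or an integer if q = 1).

1. C_x = 112/85  [A, D, C are collinear ∩ BC ⟂ AD]
2. C_y = 759/85  [A, D, C are collinear ∩ BC ⟂ AD]
   → C = (112/85, 759/85)

C = (112/85, 759/85)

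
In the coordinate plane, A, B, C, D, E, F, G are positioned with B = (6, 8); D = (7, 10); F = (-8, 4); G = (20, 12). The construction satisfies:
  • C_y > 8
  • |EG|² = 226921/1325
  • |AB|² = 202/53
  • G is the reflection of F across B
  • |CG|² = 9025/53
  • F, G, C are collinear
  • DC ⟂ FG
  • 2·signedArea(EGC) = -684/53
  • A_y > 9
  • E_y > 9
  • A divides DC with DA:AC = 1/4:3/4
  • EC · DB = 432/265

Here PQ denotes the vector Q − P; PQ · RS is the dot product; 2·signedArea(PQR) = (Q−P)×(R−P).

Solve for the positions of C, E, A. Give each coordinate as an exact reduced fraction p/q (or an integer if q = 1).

1. C_x = 395/53  [F, G, C are collinear ∩ DC ⟂ FG]
2. C_y = 446/53  [F, G, C are collinear ∩ DC ⟂ FG]
   → C = (395/53, 446/53)
3. E_x = 1903/265  [2·signedArea(EGC) = -684/53 ∩ EC · DB = 432/265]
4. E_y = 2482/265  [2·signedArea(EGC) = -684/53 ∩ EC · DB = 432/265]
   → E = (1903/265, 2482/265)
5. A_x = 377/53  [A divides DC with DA:AC = 1/4:3/4]
6. A_y = 509/53  [A divides DC with DA:AC = 1/4:3/4]
   → A = (377/53, 509/53)

A = (377/53, 509/53)
C = (395/53, 446/53)
E = (1903/265, 2482/265)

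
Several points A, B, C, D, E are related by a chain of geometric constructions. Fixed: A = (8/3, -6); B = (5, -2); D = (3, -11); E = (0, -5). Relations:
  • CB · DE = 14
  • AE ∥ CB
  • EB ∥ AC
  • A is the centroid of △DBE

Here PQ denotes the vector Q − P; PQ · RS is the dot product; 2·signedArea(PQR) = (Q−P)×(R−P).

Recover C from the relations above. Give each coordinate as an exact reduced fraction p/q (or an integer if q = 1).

1. C_x = 23/3  [AE ∥ CB ∩ EB ∥ AC]
2. C_y = -3  [AE ∥ CB ∩ EB ∥ AC]
   → C = (23/3, -3)

C = (23/3, -3)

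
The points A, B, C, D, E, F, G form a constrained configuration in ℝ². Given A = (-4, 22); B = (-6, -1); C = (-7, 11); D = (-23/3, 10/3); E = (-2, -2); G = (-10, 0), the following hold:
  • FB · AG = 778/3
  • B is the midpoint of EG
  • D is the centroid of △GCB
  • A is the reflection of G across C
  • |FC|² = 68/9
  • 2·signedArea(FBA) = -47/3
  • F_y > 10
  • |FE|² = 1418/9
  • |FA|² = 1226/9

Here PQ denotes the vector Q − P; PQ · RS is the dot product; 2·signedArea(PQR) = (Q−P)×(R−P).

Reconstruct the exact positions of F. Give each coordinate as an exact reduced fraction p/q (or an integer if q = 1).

1. F_x = -13/3  [2·signedArea(FBA) = -47/3 ∩ FB · AG = 778/3]
2. F_y = 31/3  [2·signedArea(FBA) = -47/3 ∩ FB · AG = 778/3]
   → F = (-13/3, 31/3)

F = (-13/3, 31/3)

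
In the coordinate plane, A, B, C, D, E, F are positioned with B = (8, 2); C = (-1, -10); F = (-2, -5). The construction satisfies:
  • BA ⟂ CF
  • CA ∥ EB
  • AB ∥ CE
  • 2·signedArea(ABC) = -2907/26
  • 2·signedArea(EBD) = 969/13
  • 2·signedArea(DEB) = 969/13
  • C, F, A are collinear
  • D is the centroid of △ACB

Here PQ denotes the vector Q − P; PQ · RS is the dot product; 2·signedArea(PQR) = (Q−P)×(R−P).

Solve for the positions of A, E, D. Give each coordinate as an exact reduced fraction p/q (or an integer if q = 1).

A = (-77/26, -5/26)
D = (35/26, -71/26)
E = (259/26, -203/26)

1. A_x = -77/26  [C, F, A are collinear ∩ BA ⟂ CF]
2. A_y = -5/26  [C, F, A are collinear ∩ BA ⟂ CF]
   → A = (-77/26, -5/26)
3. E_x = 259/26  [CA ∥ EB ∩ AB ∥ CE]
4. E_y = -203/26  [CA ∥ EB ∩ AB ∥ CE]
   → E = (259/26, -203/26)
5. D_x = 35/26  [D is the centroid of △ACB]
6. D_y = -71/26  [D is the centroid of △ACB]
   → D = (35/26, -71/26)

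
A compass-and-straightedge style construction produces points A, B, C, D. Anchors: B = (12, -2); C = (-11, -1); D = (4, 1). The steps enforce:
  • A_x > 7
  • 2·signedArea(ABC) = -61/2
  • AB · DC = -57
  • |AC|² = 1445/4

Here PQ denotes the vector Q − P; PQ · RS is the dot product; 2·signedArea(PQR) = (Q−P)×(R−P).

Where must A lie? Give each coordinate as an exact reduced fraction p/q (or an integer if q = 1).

1. A_x = 8  [AB · DC = -57 ∩ 2·signedArea(ABC) = -61/2]
2. A_y = -1/2  [AB · DC = -57 ∩ 2·signedArea(ABC) = -61/2]
   → A = (8, -1/2)

A = (8, -1/2)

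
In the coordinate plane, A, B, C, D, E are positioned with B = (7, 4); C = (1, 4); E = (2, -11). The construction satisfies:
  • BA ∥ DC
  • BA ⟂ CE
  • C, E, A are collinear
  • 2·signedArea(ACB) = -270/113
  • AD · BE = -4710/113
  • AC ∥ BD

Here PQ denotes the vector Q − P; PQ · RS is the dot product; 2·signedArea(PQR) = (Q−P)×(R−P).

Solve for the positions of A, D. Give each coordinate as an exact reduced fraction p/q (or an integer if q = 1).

1. A_x = 116/113  [C, E, A are collinear ∩ BA ⟂ CE]
2. A_y = 407/113  [C, E, A are collinear ∩ BA ⟂ CE]
   → A = (116/113, 407/113)
3. D_x = 788/113  [BA ∥ DC ∩ AC ∥ BD]
4. D_y = 497/113  [BA ∥ DC ∩ AC ∥ BD]
   → D = (788/113, 497/113)

A = (116/113, 407/113)
D = (788/113, 497/113)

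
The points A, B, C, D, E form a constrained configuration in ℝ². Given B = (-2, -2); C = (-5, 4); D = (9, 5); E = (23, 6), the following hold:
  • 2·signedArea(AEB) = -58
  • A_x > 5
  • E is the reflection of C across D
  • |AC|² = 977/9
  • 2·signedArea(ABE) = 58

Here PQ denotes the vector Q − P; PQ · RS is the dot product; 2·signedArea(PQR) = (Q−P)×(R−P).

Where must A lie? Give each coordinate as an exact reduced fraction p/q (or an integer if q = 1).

1. A_x = 16/3  [line -8·x + 25·y + -24 = 0 ∩ |AC|² = 977/9]
2. A_y = 8/3  [line -8·x + 25·y + -24 = 0 ∩ |AC|² = 977/9]
   → A = (16/3, 8/3)

A = (16/3, 8/3)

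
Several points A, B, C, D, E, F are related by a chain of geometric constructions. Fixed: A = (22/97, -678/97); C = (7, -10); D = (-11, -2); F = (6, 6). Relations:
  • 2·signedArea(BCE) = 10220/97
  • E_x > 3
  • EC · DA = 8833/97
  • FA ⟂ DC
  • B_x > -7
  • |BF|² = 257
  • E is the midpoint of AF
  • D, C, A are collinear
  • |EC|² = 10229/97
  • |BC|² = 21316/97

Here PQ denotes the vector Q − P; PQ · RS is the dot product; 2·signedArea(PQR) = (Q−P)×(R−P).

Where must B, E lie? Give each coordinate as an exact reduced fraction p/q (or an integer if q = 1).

B = (-635/97, -386/97)
E = (302/97, -48/97)

1. E_x = 302/97  [E is the midpoint of AF]
2. E_y = -48/97  [E is the midpoint of AF]
   → E = (302/97, -48/97)
3. B_x = -635/97  [line -922/97·x + -377/97·y + -7536/97 = 0 ∩ |BF|² = 257]
4. B_y = -386/97  [line -922/97·x + -377/97·y + -7536/97 = 0 ∩ |BF|² = 257]
   → B = (-635/97, -386/97)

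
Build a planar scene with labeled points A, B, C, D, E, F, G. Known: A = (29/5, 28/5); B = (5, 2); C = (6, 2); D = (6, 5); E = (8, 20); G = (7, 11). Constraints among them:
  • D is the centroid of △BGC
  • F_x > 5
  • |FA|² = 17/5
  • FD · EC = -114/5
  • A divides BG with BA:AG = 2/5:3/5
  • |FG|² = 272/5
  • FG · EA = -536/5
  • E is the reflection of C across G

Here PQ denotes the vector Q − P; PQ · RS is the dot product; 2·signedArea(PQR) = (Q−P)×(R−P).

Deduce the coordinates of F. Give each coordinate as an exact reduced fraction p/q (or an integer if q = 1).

1. F_x = 27/5  [FD · EC = -114/5 ∩ FG · EA = -536/5]
2. F_y = 19/5  [FD · EC = -114/5 ∩ FG · EA = -536/5]
   → F = (27/5, 19/5)

F = (27/5, 19/5)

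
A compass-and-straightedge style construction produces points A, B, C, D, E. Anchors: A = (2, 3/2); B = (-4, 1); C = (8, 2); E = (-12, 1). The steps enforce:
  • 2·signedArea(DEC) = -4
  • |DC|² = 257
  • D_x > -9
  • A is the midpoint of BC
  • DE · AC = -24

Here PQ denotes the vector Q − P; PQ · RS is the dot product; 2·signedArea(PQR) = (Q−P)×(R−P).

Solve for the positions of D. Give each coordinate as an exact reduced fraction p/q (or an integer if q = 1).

D = (-8, 1)

1. D_x = -8  [DE · AC = -24 ∩ 2·signedArea(DEC) = -4]
2. D_y = 1  [DE · AC = -24 ∩ 2·signedArea(DEC) = -4]
   → D = (-8, 1)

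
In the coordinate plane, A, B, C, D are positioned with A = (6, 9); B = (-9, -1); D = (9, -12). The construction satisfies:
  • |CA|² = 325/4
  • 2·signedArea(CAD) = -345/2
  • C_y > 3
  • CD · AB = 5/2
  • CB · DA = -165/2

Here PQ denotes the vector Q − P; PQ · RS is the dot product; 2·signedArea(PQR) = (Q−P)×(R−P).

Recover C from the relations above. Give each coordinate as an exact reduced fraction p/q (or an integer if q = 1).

C = (-3/2, 4)

1. C_x = -3/2  [CB · DA = -165/2 ∩ 2·signedArea(CAD) = -345/2]
2. C_y = 4  [CB · DA = -165/2 ∩ 2·signedArea(CAD) = -345/2]
   → C = (-3/2, 4)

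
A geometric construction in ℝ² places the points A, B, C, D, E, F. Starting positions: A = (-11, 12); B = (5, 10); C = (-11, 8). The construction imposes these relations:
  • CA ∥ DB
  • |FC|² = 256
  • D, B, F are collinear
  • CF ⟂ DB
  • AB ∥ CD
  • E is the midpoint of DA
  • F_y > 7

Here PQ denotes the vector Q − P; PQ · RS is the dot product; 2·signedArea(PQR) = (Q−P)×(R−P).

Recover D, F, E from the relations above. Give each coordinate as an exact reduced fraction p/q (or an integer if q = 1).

D = (5, 6)
E = (-3, 9)
F = (5, 8)

1. D_x = 5  [CA ∥ DB ∩ AB ∥ CD]
2. D_y = 6  [CA ∥ DB ∩ AB ∥ CD]
   → D = (5, 6)
3. F_x = 5  [D, B, F are collinear ∩ CF ⟂ DB]
4. F_y = 8  [D, B, F are collinear ∩ CF ⟂ DB]
   → F = (5, 8)
5. E_x = -3  [E is the midpoint of DA]
6. E_y = 9  [E is the midpoint of DA]
   → E = (-3, 9)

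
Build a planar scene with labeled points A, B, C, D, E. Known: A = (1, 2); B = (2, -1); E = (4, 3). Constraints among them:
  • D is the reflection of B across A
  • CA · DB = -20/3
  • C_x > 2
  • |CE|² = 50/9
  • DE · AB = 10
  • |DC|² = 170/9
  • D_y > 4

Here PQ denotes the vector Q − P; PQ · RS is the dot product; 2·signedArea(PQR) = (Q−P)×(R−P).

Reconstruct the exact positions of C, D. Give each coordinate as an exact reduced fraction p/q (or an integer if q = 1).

1. D_x = 0  [D is the reflection of B across A]
2. D_y = 5  [D is the reflection of B across A]
   → D = (0, 5)
3. C_x = 7/3  [line -2·x + 6·y + -10/3 = 0 ∩ |DC|² = 170/9]
4. C_y = 4/3  [line -2·x + 6·y + -10/3 = 0 ∩ |DC|² = 170/9]
   → C = (7/3, 4/3)

C = (7/3, 4/3)
D = (0, 5)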